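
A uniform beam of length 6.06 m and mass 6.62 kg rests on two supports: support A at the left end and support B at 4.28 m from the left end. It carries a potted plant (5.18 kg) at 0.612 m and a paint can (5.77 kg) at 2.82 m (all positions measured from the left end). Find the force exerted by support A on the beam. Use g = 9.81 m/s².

R_A ≈ 81.8 N

Choose support B as the axis so its reaction then has zero moment arm.
Beam weight: 6.62 × 9.81 = 64.94 N down at 3.03 m → arm 1.25 m, τ = 64.94 × 1.25 = 81.17 N·m counterclockwise.
Potted plant: 5.18 × 9.81 = 50.82 N down at 0.612 m → arm 3.668 m, τ = 50.82 × 3.668 = 186.4 N·m counterclockwise.
Paint can: 5.77 × 9.81 = 56.6 N down at 2.82 m → arm 1.46 m, τ = 56.6 × 1.46 = 82.64 N·m counterclockwise.
Net load moment about support B = 350.2 N·m counterclockwise.
Reaction R at support A is upward at 0 m, arm 4.28 m → moment R × 4.28 clockwise.
Balancing moments: R × 4.28 = 350.2, giving R = 81.8 N.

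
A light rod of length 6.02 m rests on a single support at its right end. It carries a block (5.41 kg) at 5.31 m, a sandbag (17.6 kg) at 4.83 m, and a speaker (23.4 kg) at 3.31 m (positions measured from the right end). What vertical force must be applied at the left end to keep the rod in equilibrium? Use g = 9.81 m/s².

F ≈ 312 N

Taking torques about the right end:
Block: 5.41 × 9.81 = 53.07 N down at 5.31 m → arm 5.31 m, τ = 53.07 × 5.31 = 281.8 N·m counterclockwise.
Sandbag: 17.6 × 9.81 = 172.7 N down at 4.83 m → arm 4.83 m, τ = 172.7 × 4.83 = 834.1 N·m counterclockwise.
Speaker: 23.4 × 9.81 = 229.6 N down at 3.31 m → arm 3.31 m, τ = 229.6 × 3.31 = 760 N·m counterclockwise.
Net moment of the loads = 1876 N·m counterclockwise.
The upward force F acts at the left end, arm 6.02 m, giving F × 6.02 clockwise.
Στ = 0 ⇒ F × 6.02 = 1876 ⇒ F = 1876 / 6.02 = 312 N.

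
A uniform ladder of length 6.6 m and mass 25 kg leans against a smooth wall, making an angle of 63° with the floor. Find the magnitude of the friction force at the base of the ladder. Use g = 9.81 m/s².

f ≈ 62.5 N

Taking torques about the foot of the ladder:
Ladder weight 25×9.81 = 245.2 N acts at 3.3 m along the ladder; its horizontal arm is 3.3·cos63° = 1.498 m → τ = 367.3 N·m clockwise.
Wall normal N acts horizontally at the top; its moment arm is the height L sinθ = 6.6·sin63° = 5.881 m, counterclockwise.
Balancing moments: N × 5.881 = 367.3, giving N = 62.5 N.
ΣFx = 0: friction at the foot balances the wall's push, so f = N_wall = 62.5 N.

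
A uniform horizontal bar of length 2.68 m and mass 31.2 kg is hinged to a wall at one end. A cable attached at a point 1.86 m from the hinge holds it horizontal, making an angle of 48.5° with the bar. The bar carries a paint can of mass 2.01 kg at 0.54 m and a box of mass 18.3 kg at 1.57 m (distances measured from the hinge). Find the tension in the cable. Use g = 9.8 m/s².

T ≈ 504 N

About the hinge:
Beam weight: 31.2 × 9.8 = 305.8 N down at 1.34 m → arm 1.34 m, τ = 305.8 × 1.34 = 409.8 N·m clockwise.
Paint can: 2.01 × 9.8 = 19.7 N down at 0.54 m → arm 0.54 m, τ = 19.7 × 0.54 = 10.64 N·m clockwise.
Box: 18.3 × 9.8 = 179.3 N down at 1.57 m → arm 1.57 m, τ = 179.3 × 1.57 = 281.5 N·m clockwise.
Total clockwise load moment = 701.9 N·m.
The cable tension T acts at 1.86 m; only its component perpendicular to the bar, T sinθ, produces torque. sin 48.5° = 0.749.
Balancing moments: T × 1.86 × 0.749 = 701.9, giving T = 701.9 / 1.393 = 504 N.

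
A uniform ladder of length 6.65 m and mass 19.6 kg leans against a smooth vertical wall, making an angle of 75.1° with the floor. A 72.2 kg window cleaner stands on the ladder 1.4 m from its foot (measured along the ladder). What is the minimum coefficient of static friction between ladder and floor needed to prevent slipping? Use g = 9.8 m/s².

μ_min ≈ 0.0725

Take moments about the foot of the ladder.
Ladder weight 19.6×9.8 = 192.1 N acts at 3.325 m along the ladder; its horizontal arm is 3.325·cos75.1° = 0.855 m → τ = 164.2 N·m clockwise.
Window cleaner: 72.2×9.8 = 707.6 N at 1.4 m → arm 0.36 m → τ = 254.7 N·m clockwise.
Wall normal N acts horizontally at the top; its moment arm is the height L sinθ = 6.65·sin75.1° = 6.426 m, counterclockwise.
Setting net torque to zero: N × 6.426 = 418.9 → N = 65.19 N.
ΣFx = 0 ⇒ f = N_wall = 65.19 N. ΣFy = 0 ⇒ N_floor = 899.7 N.
μ_min = f / N_floor = 65.19 / 899.7 = 0.0725.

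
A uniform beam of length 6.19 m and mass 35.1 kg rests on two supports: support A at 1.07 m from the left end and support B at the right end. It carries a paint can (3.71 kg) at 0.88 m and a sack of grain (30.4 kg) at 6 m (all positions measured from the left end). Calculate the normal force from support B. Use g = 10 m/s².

Take moments about support A.
Beam weight: 35.1 × 10 = 351 N down at 3.095 m → arm 2.025 m, τ = 351 × 2.025 = 710.8 N·m clockwise.
Paint can: 3.71 × 10 = 37.1 N down at 0.88 m → arm 0.19 m, τ = 37.1 × 0.19 = 7.049 N·m counterclockwise.
Sack of grain: 30.4 × 10 = 304 N down at 6 m → arm 4.93 m, τ = 304 × 4.93 = 1499 N·m clockwise.
Net load moment about support A = 2203 N·m clockwise.
Reaction R at support B is upward at 6.19 m, arm 5.12 m → moment R × 5.12 counterclockwise.
Στ = 0 ⇒ R × 5.12 = 2203 ⇒ R = 430 N.

R_B ≈ 430 N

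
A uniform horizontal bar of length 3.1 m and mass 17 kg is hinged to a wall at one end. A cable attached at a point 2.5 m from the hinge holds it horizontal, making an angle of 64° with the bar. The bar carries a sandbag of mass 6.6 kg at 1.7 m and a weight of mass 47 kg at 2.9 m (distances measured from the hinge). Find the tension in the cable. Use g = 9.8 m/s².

Take moments about the hinge.
Beam weight: 17 × 9.8 = 166.6 N down at 1.55 m → arm 1.55 m, τ = 166.6 × 1.55 = 258.2 N·m clockwise.
Sandbag: 6.6 × 9.8 = 64.68 N down at 1.7 m → arm 1.7 m, τ = 64.68 × 1.7 = 110 N·m clockwise.
Weight: 47 × 9.8 = 460.6 N down at 2.9 m → arm 2.9 m, τ = 460.6 × 2.9 = 1336 N·m clockwise.
Total clockwise load moment = 1704 N·m.
The cable tension T acts at 2.5 m; only its component perpendicular to the bar, T sinθ, produces torque. sin 64° = 0.8988.
Balancing moments: T × 2.5 × 0.8988 = 1704, giving T = 1704 / 2.247 = 758 N.

T ≈ 758 N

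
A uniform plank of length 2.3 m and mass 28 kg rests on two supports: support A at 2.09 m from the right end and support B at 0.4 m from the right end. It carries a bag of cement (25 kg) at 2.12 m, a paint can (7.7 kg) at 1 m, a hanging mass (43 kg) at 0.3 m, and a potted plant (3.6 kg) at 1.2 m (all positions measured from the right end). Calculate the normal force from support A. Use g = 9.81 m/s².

Take moments about support B.
Beam weight: 28 × 9.81 = 274.7 N down at 1.15 m → arm 0.75 m, τ = 274.7 × 0.75 = 206 N·m counterclockwise.
Bag of cement: 25 × 9.81 = 245.2 N down at 2.12 m → arm 1.72 m, τ = 245.2 × 1.72 = 421.7 N·m counterclockwise.
Paint can: 7.7 × 9.81 = 75.54 N down at 1 m → arm 0.6 m, τ = 75.54 × 0.6 = 45.32 N·m counterclockwise.
Hanging mass: 43 × 9.81 = 421.8 N down at 0.3 m → arm 0.1 m, τ = 421.8 × 0.1 = 42.18 N·m clockwise.
Potted plant: 3.6 × 9.81 = 35.32 N down at 1.2 m → arm 0.8 m, τ = 35.32 × 0.8 = 28.26 N·m counterclockwise.
Net load moment about support B = 659.1 N·m counterclockwise.
Reaction R at support A is upward at 2.09 m, arm 1.69 m → moment R × 1.69 clockwise.
Balancing moments: R × 1.69 = 659.1, giving R = 390 N.

R_A ≈ 390 N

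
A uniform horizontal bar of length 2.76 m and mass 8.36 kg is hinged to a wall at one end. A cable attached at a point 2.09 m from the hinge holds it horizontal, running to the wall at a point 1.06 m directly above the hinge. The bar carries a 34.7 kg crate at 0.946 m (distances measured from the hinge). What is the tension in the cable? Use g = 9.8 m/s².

Choose the hinge as the axis so the unknown hinge reaction has zero arm there.
Beam weight: 8.36 × 9.8 = 81.93 N down at 1.38 m → arm 1.38 m, τ = 81.93 × 1.38 = 113.1 N·m clockwise.
Crate: 34.7 × 9.8 = 340.1 N down at 0.946 m → arm 0.946 m, τ = 340.1 × 0.946 = 321.7 N·m clockwise.
Total clockwise load moment = 434.8 N·m.
The cable tension T acts at 2.09 m; only its component perpendicular to the bar, T sinθ, produces torque. sinθ = h/√(h²+d²) = 1.06/√(1.06²+2.09²) = 0.4523.
Setting net torque to zero: T × 2.09 × 0.4523 = 434.8 → T = 434.8 / 0.9453 = 460 N.

T ≈ 460 N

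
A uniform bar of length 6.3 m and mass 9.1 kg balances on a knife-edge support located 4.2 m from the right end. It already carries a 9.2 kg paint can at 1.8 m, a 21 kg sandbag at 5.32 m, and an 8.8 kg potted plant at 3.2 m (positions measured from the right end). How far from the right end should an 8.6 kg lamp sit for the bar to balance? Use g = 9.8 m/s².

x ≈ 6.17 m from the right end

About the knife-edge support (at 4.2 m from the right end):
Beam weight: 9.1 × 9.8 = 89.18 N down at 3.15 m → arm 1.05 m, τ = 89.18 × 1.05 = 93.64 N·m clockwise.
Paint can: 9.2 × 9.8 = 90.16 N down at 1.8 m → arm 2.4 m, τ = 90.16 × 2.4 = 216.4 N·m clockwise.
Sandbag: 21 × 9.8 = 205.8 N down at 5.32 m → arm 1.12 m, τ = 205.8 × 1.12 = 230.5 N·m counterclockwise.
Potted plant: 8.8 × 9.8 = 86.24 N down at 3.2 m → arm 1 m, τ = 86.24 × 1 = 86.24 N·m clockwise.
Net moment of existing loads = 165.8 N·m clockwise.
The lamp weighs 8.6 × 9.8 = 84.28 N and must supply an equal counterclockwise moment, so its lever arm about the knife-edge support is 165.8 / 84.28 = 1.97 m.
That puts it at 4.2 + 1.97 = 6.17 m from the right end.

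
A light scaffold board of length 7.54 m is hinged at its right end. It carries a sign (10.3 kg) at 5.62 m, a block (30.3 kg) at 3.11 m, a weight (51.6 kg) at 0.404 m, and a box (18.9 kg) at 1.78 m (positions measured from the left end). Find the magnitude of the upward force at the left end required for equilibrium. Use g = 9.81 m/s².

Taking torques about the right end:
Sign: 10.3 × 9.81 = 101 N down at 5.62 m → arm 1.92 m, τ = 101 × 1.92 = 193.9 N·m counterclockwise.
Block: 30.3 × 9.81 = 297.2 N down at 3.11 m → arm 4.43 m, τ = 297.2 × 4.43 = 1317 N·m counterclockwise.
Weight: 51.6 × 9.81 = 506.2 N down at 0.404 m → arm 7.136 m, τ = 506.2 × 7.136 = 3612 N·m counterclockwise.
Box: 18.9 × 9.81 = 185.4 N down at 1.78 m → arm 5.76 m, τ = 185.4 × 5.76 = 1068 N·m counterclockwise.
Net moment of the loads = 6191 N·m counterclockwise.
The upward force F acts at the left end, arm 7.54 m, giving F × 7.54 clockwise.
Balancing moments: F × 7.54 = 6191, giving F = 6191 / 7.54 = 821 N.

F ≈ 821 N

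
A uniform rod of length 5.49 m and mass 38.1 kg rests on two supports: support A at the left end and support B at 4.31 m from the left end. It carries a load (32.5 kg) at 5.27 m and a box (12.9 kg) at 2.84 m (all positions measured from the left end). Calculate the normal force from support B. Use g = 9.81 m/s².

Sum moments about support A (its reaction then has zero moment arm).
Beam weight: 38.1 × 9.81 = 373.8 N down at 2.745 m → arm 2.745 m, τ = 373.8 × 2.745 = 1026 N·m clockwise.
Load: 32.5 × 9.81 = 318.8 N down at 5.27 m → arm 5.27 m, τ = 318.8 × 5.27 = 1680 N·m clockwise.
Box: 12.9 × 9.81 = 126.5 N down at 2.84 m → arm 2.84 m, τ = 126.5 × 2.84 = 359.3 N·m clockwise.
Net load moment about support A = 3065 N·m clockwise.
Reaction R at support B is upward at 4.31 m, arm 4.31 m → moment R × 4.31 counterclockwise.
Setting net torque to zero: R × 4.31 = 3065 → R = 711 N.

R_B ≈ 711 N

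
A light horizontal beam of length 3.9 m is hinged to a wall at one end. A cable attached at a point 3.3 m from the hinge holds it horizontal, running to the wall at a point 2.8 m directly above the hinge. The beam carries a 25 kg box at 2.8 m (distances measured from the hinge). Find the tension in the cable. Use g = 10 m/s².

T ≈ 328 N

Taking torques about the hinge:
Box: 25 × 10 = 250 N down at 2.8 m → arm 2.8 m, τ = 250 × 2.8 = 700 N·m clockwise.
Total clockwise load moment = 700 N·m.
The cable tension T acts at 3.3 m; only its component perpendicular to the beam, T sinθ, produces torque. sinθ = h/√(h²+d²) = 2.8/√(2.8²+3.3²) = 0.647.
Setting net torque to zero: T × 3.3 × 0.647 = 700 → T = 700 / 2.135 = 328 N.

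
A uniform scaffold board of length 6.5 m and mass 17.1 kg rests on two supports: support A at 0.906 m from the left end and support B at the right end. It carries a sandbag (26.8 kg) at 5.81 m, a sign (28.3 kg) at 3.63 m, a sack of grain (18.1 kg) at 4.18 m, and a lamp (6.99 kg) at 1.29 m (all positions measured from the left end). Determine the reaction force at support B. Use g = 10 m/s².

Sum moments about support A (its reaction then has zero moment arm).
Beam weight: 17.1 × 10 = 171 N down at 3.25 m → arm 2.344 m, τ = 171 × 2.344 = 400.8 N·m clockwise.
Sandbag: 26.8 × 10 = 268 N down at 5.81 m → arm 4.904 m, τ = 268 × 4.904 = 1314 N·m clockwise.
Sign: 28.3 × 10 = 283 N down at 3.63 m → arm 2.724 m, τ = 283 × 2.724 = 770.9 N·m clockwise.
Sack of grain: 18.1 × 10 = 181 N down at 4.18 m → arm 3.274 m, τ = 181 × 3.274 = 592.6 N·m clockwise.
Lamp: 6.99 × 10 = 69.9 N down at 1.29 m → arm 0.384 m, τ = 69.9 × 0.384 = 26.84 N·m clockwise.
Net load moment about support A = 3105 N·m clockwise.
Reaction R at support B is upward at 6.5 m, arm 5.594 m → moment R × 5.594 counterclockwise.
Στ = 0 ⇒ R × 5.594 = 3105 ⇒ R = 555 N.

R_B ≈ 555 N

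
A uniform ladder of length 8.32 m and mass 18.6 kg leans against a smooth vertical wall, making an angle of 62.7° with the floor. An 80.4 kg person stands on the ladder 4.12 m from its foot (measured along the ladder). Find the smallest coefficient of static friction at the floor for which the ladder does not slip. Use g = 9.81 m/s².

About the foot of the ladder:
Ladder weight 18.6×9.81 = 182.5 N acts at 4.16 m along the ladder; its horizontal arm is 4.16·cos62.7° = 1.908 m → τ = 348.2 N·m clockwise.
Person: 80.4×9.81 = 788.7 N at 4.12 m → arm 1.89 m → τ = 1491 N·m clockwise.
Wall normal N acts horizontally at the top; its moment arm is the height L sinθ = 8.32·sin62.7° = 7.393 m, counterclockwise.
Setting net torque to zero: N × 7.393 = 1839 → N = 248.7 N.
ΣFx = 0 ⇒ f = N_wall = 248.7 N. ΣFy = 0 ⇒ N_floor = 971.2 N.
μ_min = f / N_floor = 248.7 / 971.2 = 0.256.

μ_min ≈ 0.256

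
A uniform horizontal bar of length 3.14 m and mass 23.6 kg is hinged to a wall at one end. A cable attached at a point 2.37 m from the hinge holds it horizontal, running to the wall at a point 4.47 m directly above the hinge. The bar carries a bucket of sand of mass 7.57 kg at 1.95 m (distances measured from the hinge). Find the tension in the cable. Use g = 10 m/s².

T ≈ 247 N

Take moments about the hinge.
Beam weight: 23.6 × 10 = 236 N down at 1.57 m → arm 1.57 m, τ = 236 × 1.57 = 370.5 N·m clockwise.
Bucket of sand: 7.57 × 10 = 75.7 N down at 1.95 m → arm 1.95 m, τ = 75.7 × 1.95 = 147.6 N·m clockwise.
Total clockwise load moment = 518.1 N·m.
The cable tension T acts at 2.37 m; only its component perpendicular to the bar, T sinθ, produces torque. sinθ = h/√(h²+d²) = 4.47/√(4.47²+2.37²) = 0.8835.
Setting net torque to zero: T × 2.37 × 0.8835 = 518.1 → T = 518.1 / 2.094 = 247 N.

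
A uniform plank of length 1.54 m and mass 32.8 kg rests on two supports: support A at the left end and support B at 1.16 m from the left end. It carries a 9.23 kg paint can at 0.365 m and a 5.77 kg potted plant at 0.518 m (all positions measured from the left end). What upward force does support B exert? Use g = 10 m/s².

R_B ≈ 273 N

About support A:
Beam weight: 32.8 × 10 = 328 N down at 0.77 m → arm 0.77 m, τ = 328 × 0.77 = 252.6 N·m clockwise.
Paint can: 9.23 × 10 = 92.3 N down at 0.365 m → arm 0.365 m, τ = 92.3 × 0.365 = 33.69 N·m clockwise.
Potted plant: 5.77 × 10 = 57.7 N down at 0.518 m → arm 0.518 m, τ = 57.7 × 0.518 = 29.89 N·m clockwise.
Net load moment about support A = 316.2 N·m clockwise.
Reaction R at support B is upward at 1.16 m, arm 1.16 m → moment R × 1.16 counterclockwise.
Στ = 0 ⇒ R × 1.16 = 316.2 ⇒ R = 273 N.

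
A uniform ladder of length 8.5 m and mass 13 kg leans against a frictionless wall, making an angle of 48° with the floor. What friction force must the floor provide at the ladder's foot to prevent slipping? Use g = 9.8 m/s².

Choose the foot of the ladder as the axis so the floor normal and friction both act there and drop out.
Ladder weight 13×9.8 = 127.4 N acts at 4.25 m along the ladder; its horizontal arm is 4.25·cos48° = 2.844 m → τ = 362.3 N·m clockwise.
Wall normal N acts horizontally at the top; its moment arm is the height L sinθ = 8.5·sin48° = 6.317 m, counterclockwise.
For rotational equilibrium, N × 6.317 = 362.3, so N = 57.4 N.
ΣFx = 0: friction at the foot balances the wall's push, so f = N_wall = 57.4 N.

f ≈ 57.4 N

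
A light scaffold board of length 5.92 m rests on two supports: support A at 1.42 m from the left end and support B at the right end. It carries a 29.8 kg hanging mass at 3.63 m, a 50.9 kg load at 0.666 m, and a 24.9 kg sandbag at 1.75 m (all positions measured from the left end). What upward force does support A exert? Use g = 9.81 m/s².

R_A ≈ 958 N

Take moments about support B.
Hanging mass: 29.8 × 9.81 = 292.3 N down at 3.63 m → arm 2.29 m, τ = 292.3 × 2.29 = 669.4 N·m counterclockwise.
Load: 50.9 × 9.81 = 499.3 N down at 0.666 m → arm 5.254 m, τ = 499.3 × 5.254 = 2623 N·m counterclockwise.
Sandbag: 24.9 × 9.81 = 244.3 N down at 1.75 m → arm 4.17 m, τ = 244.3 × 4.17 = 1019 N·m counterclockwise.
Net load moment about support B = 4311 N·m counterclockwise.
Reaction R at support A is upward at 1.42 m, arm 4.5 m → moment R × 4.5 clockwise.
Balancing moments: R × 4.5 = 4311, giving R = 958 N.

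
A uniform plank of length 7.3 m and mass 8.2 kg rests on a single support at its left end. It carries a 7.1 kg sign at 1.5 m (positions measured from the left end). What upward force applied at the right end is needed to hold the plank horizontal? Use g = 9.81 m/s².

Take moments about the left end.
Beam weight: 8.2 × 9.81 = 80.44 N down at 3.65 m → arm 3.65 m, τ = 80.44 × 3.65 = 293.6 N·m clockwise.
Sign: 7.1 × 9.81 = 69.65 N down at 1.5 m → arm 1.5 m, τ = 69.65 × 1.5 = 104.5 N·m clockwise.
Net moment of the loads = 398.1 N·m clockwise.
The upward force F acts at the right end, arm 7.3 m, giving F × 7.3 counterclockwise.
Στ = 0 ⇒ F × 7.3 = 398.1 ⇒ F = 398.1 / 7.3 = 54.5 N.

F ≈ 54.5 N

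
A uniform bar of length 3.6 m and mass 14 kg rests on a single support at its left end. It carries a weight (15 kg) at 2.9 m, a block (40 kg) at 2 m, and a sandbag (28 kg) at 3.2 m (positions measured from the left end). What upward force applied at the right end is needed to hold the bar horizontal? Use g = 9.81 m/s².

F ≈ 649 N

Choose the left end as the axis so the unknown pivot reaction has zero arm there.
Beam weight: 14 × 9.81 = 137.3 N down at 1.8 m → arm 1.8 m, τ = 137.3 × 1.8 = 247.1 N·m clockwise.
Weight: 15 × 9.81 = 147.2 N down at 2.9 m → arm 2.9 m, τ = 147.2 × 2.9 = 426.9 N·m clockwise.
Block: 40 × 9.81 = 392.4 N down at 2 m → arm 2 m, τ = 392.4 × 2 = 784.8 N·m clockwise.
Sandbag: 28 × 9.81 = 274.7 N down at 3.2 m → arm 3.2 m, τ = 274.7 × 3.2 = 879 N·m clockwise.
Net moment of the loads = 2338 N·m clockwise.
The upward force F acts at the right end, arm 3.6 m, giving F × 3.6 counterclockwise.
Στ = 0 ⇒ F × 3.6 = 2338 ⇒ F = 2338 / 3.6 = 649 N.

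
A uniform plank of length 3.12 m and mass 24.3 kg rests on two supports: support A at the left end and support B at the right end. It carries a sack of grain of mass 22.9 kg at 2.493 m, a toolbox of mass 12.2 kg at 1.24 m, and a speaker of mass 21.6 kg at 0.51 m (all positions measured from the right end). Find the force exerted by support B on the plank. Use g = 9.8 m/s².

Sum moments about support A (its reaction then has zero moment arm).
Beam weight: 24.3 × 9.8 = 238.1 N down at 1.56 m → arm 1.56 m, τ = 238.1 × 1.56 = 371.4 N·m clockwise.
Sack of grain: 22.9 × 9.8 = 224.4 N down at 2.493 m → arm 0.627 m, τ = 224.4 × 0.627 = 140.7 N·m clockwise.
Toolbox: 12.2 × 9.8 = 119.6 N down at 1.24 m → arm 1.88 m, τ = 119.6 × 1.88 = 224.8 N·m clockwise.
Speaker: 21.6 × 9.8 = 211.7 N down at 0.51 m → arm 2.61 m, τ = 211.7 × 2.61 = 552.5 N·m clockwise.
Net load moment about support A = 1289 N·m clockwise.
Reaction R at support B is upward at 0 m, arm 3.12 m → moment R × 3.12 counterclockwise.
Setting net torque to zero: R × 3.12 = 1289 → R = 413 N.

R_B ≈ 413 N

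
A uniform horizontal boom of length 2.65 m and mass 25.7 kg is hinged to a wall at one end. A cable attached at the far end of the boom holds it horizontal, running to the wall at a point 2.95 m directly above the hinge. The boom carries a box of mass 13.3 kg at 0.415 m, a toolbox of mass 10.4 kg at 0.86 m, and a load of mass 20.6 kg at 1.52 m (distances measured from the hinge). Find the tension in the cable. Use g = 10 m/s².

Sum moments about the hinge (the unknown hinge reaction has zero arm there).
Beam weight: 25.7 × 10 = 257 N down at 1.325 m → arm 1.325 m, τ = 257 × 1.325 = 340.5 N·m clockwise.
Box: 13.3 × 10 = 133 N down at 0.415 m → arm 0.415 m, τ = 133 × 0.415 = 55.2 N·m clockwise.
Toolbox: 10.4 × 10 = 104 N down at 0.86 m → arm 0.86 m, τ = 104 × 0.86 = 89.44 N·m clockwise.
Load: 20.6 × 10 = 206 N down at 1.52 m → arm 1.52 m, τ = 206 × 1.52 = 313.1 N·m clockwise.
Total clockwise load moment = 798.2 N·m.
The cable tension T acts at 2.65 m; only its component perpendicular to the boom, T sinθ, produces torque. sinθ = h/√(h²+d²) = 2.95/√(2.95²+2.65²) = 0.7439.
Στ = 0 ⇒ T × 2.65 × 0.7439 = 798.2 ⇒ T = 798.2 / 1.971 = 405 N.

T ≈ 405 N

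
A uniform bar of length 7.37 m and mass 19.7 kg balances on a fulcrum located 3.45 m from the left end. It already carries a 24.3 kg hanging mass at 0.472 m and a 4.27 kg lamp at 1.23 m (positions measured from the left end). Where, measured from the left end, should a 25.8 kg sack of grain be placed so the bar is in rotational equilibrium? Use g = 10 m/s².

x ≈ 6.44 m from the left end

Sum moments about the fulcrum (at 3.45 m from the left end) (the support reaction has zero arm there).
Beam weight: 19.7 × 10 = 197 N down at 3.685 m → arm 0.235 m, τ = 197 × 0.235 = 46.29 N·m clockwise.
Hanging mass: 24.3 × 10 = 243 N down at 0.472 m → arm 2.978 m, τ = 243 × 2.978 = 723.7 N·m counterclockwise.
Lamp: 4.27 × 10 = 42.7 N down at 1.23 m → arm 2.22 m, τ = 42.7 × 2.22 = 94.79 N·m counterclockwise.
Net moment of existing loads = 772.2 N·m counterclockwise.
The sack of grain weighs 25.8 × 10 = 258 N and must supply an equal clockwise moment, so its lever arm about the fulcrum is 772.2 / 258 = 2.99 m.
That puts it at 3.45 + 2.99 = 6.44 m from the left end.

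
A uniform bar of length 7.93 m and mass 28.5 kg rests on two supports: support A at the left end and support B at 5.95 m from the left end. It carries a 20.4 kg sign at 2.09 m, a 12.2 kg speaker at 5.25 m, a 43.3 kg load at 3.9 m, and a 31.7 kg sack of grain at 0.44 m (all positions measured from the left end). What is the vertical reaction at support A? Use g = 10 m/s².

R_A ≈ 685 N

Taking torques about support B:
Beam weight: 28.5 × 10 = 285 N down at 3.965 m → arm 1.985 m, τ = 285 × 1.985 = 565.7 N·m counterclockwise.
Sign: 20.4 × 10 = 204 N down at 2.09 m → arm 3.86 m, τ = 204 × 3.86 = 787.4 N·m counterclockwise.
Speaker: 12.2 × 10 = 122 N down at 5.25 m → arm 0.7 m, τ = 122 × 0.7 = 85.4 N·m counterclockwise.
Load: 43.3 × 10 = 433 N down at 3.9 m → arm 2.05 m, τ = 433 × 2.05 = 887.6 N·m counterclockwise.
Sack of grain: 31.7 × 10 = 317 N down at 0.44 m → arm 5.51 m, τ = 317 × 5.51 = 1747 N·m counterclockwise.
Net load moment about support B = 4073 N·m counterclockwise.
Reaction R at support A is upward at 0 m, arm 5.95 m → moment R × 5.95 clockwise.
Setting net torque to zero: R × 5.95 = 4073 → R = 685 N.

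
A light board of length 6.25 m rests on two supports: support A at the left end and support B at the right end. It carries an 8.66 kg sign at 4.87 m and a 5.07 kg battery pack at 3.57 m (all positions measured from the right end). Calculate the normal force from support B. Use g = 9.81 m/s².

R_B ≈ 40.1 N

Sum moments about support A (its reaction then has zero moment arm).
Sign: 8.66 × 9.81 = 84.95 N down at 4.87 m → arm 1.38 m, τ = 84.95 × 1.38 = 117.2 N·m clockwise.
Battery pack: 5.07 × 9.81 = 49.74 N down at 3.57 m → arm 2.68 m, τ = 49.74 × 2.68 = 133.3 N·m clockwise.
Net load moment about support A = 250.5 N·m clockwise.
Reaction R at support B is upward at 0 m, arm 6.25 m → moment R × 6.25 counterclockwise.
Setting net torque to zero: R × 6.25 = 250.5 → R = 40.1 N.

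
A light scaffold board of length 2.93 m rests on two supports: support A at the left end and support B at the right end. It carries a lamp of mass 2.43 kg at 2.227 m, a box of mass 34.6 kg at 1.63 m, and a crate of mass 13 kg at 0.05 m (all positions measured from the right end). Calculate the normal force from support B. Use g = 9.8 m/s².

Taking torques about support A:
Lamp: 2.43 × 9.8 = 23.81 N down at 2.227 m → arm 0.703 m, τ = 23.81 × 0.703 = 16.74 N·m clockwise.
Box: 34.6 × 9.8 = 339.1 N down at 1.63 m → arm 1.3 m, τ = 339.1 × 1.3 = 440.8 N·m clockwise.
Crate: 13 × 9.8 = 127.4 N down at 0.05 m → arm 2.88 m, τ = 127.4 × 2.88 = 366.9 N·m clockwise.
Net load moment about support A = 824.4 N·m clockwise.
Reaction R at support B is upward at 0 m, arm 2.93 m → moment R × 2.93 counterclockwise.
Balancing moments: R × 2.93 = 824.4, giving R = 281 N.

R_B ≈ 281 N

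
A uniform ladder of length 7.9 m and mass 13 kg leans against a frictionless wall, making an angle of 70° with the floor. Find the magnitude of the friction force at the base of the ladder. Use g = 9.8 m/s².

Choose the foot of the ladder as the axis so the floor normal and friction both act there and drop out.
Ladder weight 13×9.8 = 127.4 N acts at 3.95 m along the ladder; its horizontal arm is 3.95·cos70° = 1.351 m → τ = 172.1 N·m clockwise.
Wall normal N acts horizontally at the top; its moment arm is the height L sinθ = 7.9·sin70° = 7.424 m, counterclockwise.
Στ = 0 ⇒ N × 7.424 = 172.1 ⇒ N = 23.2 N.
ΣFx = 0: friction at the foot balances the wall's push, so f = N_wall = 23.2 N.

f ≈ 23.2 N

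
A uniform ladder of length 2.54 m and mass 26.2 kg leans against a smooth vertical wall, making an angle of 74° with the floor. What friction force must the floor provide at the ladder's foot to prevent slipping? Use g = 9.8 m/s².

f ≈ 36.8 N

About the foot of the ladder:
Ladder weight 26.2×9.8 = 256.8 N acts at 1.27 m along the ladder; its horizontal arm is 1.27·cos74° = 0.3501 m → τ = 89.91 N·m clockwise.
Wall normal N acts horizontally at the top; its moment arm is the height L sinθ = 2.54·sin74° = 2.442 m, counterclockwise.
Στ = 0 ⇒ N × 2.442 = 89.91 ⇒ N = 36.8 N.
ΣFx = 0: friction at the foot balances the wall's push, so f = N_wall = 36.8 N.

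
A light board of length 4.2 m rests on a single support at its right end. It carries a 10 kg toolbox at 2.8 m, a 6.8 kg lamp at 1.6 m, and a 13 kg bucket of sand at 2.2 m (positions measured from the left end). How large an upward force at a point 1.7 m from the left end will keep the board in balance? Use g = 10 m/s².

F ≈ 231 N

Sum moments about the right end (the unknown pivot reaction has zero arm there).
Toolbox: 10 × 10 = 100 N down at 2.8 m → arm 1.4 m, τ = 100 × 1.4 = 140 N·m counterclockwise.
Lamp: 6.8 × 10 = 68 N down at 1.6 m → arm 2.6 m, τ = 68 × 2.6 = 176.8 N·m counterclockwise.
Bucket of sand: 13 × 10 = 130 N down at 2.2 m → arm 2 m, τ = 130 × 2 = 260 N·m counterclockwise.
Net moment of the loads = 576.8 N·m counterclockwise.
The upward force F acts at a point 1.7 m from the left end, arm 2.5 m, giving F × 2.5 clockwise.
Setting net torque to zero: F × 2.5 = 576.8 → F = 576.8 / 2.5 = 231 N.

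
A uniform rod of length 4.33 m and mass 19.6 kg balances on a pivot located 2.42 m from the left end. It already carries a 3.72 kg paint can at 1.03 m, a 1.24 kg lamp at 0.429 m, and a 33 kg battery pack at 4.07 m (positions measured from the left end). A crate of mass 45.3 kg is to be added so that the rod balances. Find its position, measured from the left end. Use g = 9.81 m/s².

x ≈ 1.5 m from the left end

Sum moments about the pivot (at 2.42 m from the left end) (the support reaction has zero arm there).
Beam weight: 19.6 × 9.81 = 192.3 N down at 2.165 m → arm 0.255 m, τ = 192.3 × 0.255 = 49.04 N·m counterclockwise.
Paint can: 3.72 × 9.81 = 36.49 N down at 1.03 m → arm 1.39 m, τ = 36.49 × 1.39 = 50.72 N·m counterclockwise.
Lamp: 1.24 × 9.81 = 12.16 N down at 0.429 m → arm 1.991 m, τ = 12.16 × 1.991 = 24.21 N·m counterclockwise.
Battery pack: 33 × 9.81 = 323.7 N down at 4.07 m → arm 1.65 m, τ = 323.7 × 1.65 = 534.1 N·m clockwise.
Net moment of existing loads = 410.1 N·m clockwise.
The crate weighs 45.3 × 9.81 = 444.4 N and must supply an equal counterclockwise moment, so its lever arm about the pivot is 410.1 / 444.4 = 0.923 m.
That puts it at 2.42 − 0.923 = 1.5 m from the left end.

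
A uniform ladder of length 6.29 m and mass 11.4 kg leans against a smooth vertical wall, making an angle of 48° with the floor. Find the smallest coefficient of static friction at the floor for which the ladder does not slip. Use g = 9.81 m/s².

Choose the foot of the ladder as the axis so the floor normal and friction both act there and drop out.
Ladder weight 11.4×9.81 = 111.8 N acts at 3.145 m along the ladder; its horizontal arm is 3.145·cos48° = 2.104 m → τ = 235.2 N·m clockwise.
Wall normal N acts horizontally at the top; its moment arm is the height L sinθ = 6.29·sin48° = 4.674 m, counterclockwise.
Στ = 0 ⇒ N × 4.674 = 235.2 ⇒ N = 50.32 N.
ΣFx = 0 ⇒ f = N_wall = 50.32 N. ΣFy = 0 ⇒ N_floor = 111.8 N.
μ_min = f / N_floor = 50.32 / 111.8 = 0.45.

μ_min ≈ 0.45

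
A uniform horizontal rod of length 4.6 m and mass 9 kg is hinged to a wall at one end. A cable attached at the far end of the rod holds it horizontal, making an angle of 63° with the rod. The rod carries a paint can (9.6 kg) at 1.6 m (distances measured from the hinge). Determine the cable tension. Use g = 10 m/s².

Taking torques about the hinge:
Beam weight: 9 × 10 = 90 N down at 2.3 m → arm 2.3 m, τ = 90 × 2.3 = 207 N·m clockwise.
Paint can: 9.6 × 10 = 96 N down at 1.6 m → arm 1.6 m, τ = 96 × 1.6 = 153.6 N·m clockwise.
Total clockwise load moment = 360.6 N·m.
The cable tension T acts at 4.6 m; only its component perpendicular to the rod, T sinθ, produces torque. sin 63° = 0.891.
Balancing moments: T × 4.6 × 0.891 = 360.6, giving T = 360.6 / 4.099 = 88 N.

T ≈ 88 N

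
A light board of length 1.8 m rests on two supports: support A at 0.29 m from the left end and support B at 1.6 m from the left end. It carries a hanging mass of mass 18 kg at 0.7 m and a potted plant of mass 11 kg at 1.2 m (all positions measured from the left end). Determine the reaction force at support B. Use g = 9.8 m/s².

Choose support A as the axis so its reaction then has zero moment arm.
Hanging mass: 18 × 9.8 = 176.4 N down at 0.7 m → arm 0.41 m, τ = 176.4 × 0.41 = 72.32 N·m clockwise.
Potted plant: 11 × 9.8 = 107.8 N down at 1.2 m → arm 0.91 m, τ = 107.8 × 0.91 = 98.1 N·m clockwise.
Net load moment about support A = 170.4 N·m clockwise.
Reaction R at support B is upward at 1.6 m, arm 1.31 m → moment R × 1.31 counterclockwise.
For rotational equilibrium, R × 1.31 = 170.4, so R = 130 N.

R_B ≈ 130 N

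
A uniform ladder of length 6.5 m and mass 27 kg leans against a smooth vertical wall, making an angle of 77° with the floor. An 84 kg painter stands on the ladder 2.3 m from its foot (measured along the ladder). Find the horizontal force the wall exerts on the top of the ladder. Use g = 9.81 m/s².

Take moments about the foot of the ladder.
Ladder weight 27×9.81 = 264.9 N acts at 3.25 m along the ladder; its horizontal arm is 3.25·cos77° = 0.7311 m → τ = 193.7 N·m clockwise.
Painter: 84×9.81 = 824 N at 2.3 m → arm 0.5174 m → τ = 426.3 N·m clockwise.
Wall normal N acts horizontally at the top; its moment arm is the height L sinθ = 6.5·sin77° = 6.333 m, counterclockwise.
Στ = 0 ⇒ N × 6.333 = 620 ⇒ N = 97.9 N.

N_wall ≈ 97.9 N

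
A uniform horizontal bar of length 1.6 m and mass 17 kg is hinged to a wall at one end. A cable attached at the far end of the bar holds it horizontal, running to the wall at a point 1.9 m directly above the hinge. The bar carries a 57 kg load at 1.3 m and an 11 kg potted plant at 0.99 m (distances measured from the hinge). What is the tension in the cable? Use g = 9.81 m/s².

Taking torques about the hinge:
Beam weight: 17 × 9.81 = 166.8 N down at 0.8 m → arm 0.8 m, τ = 166.8 × 0.8 = 133.4 N·m clockwise.
Load: 57 × 9.81 = 559.2 N down at 1.3 m → arm 1.3 m, τ = 559.2 × 1.3 = 727 N·m clockwise.
Potted plant: 11 × 9.81 = 107.9 N down at 0.99 m → arm 0.99 m, τ = 107.9 × 0.99 = 106.8 N·m clockwise.
Total clockwise load moment = 967.2 N·m.
The cable tension T acts at 1.6 m; only its component perpendicular to the bar, T sinθ, produces torque. sinθ = h/√(h²+d²) = 1.9/√(1.9²+1.6²) = 0.7649.
Στ = 0 ⇒ T × 1.6 × 0.7649 = 967.2 ⇒ T = 967.2 / 1.224 = 790 N.

T ≈ 790 N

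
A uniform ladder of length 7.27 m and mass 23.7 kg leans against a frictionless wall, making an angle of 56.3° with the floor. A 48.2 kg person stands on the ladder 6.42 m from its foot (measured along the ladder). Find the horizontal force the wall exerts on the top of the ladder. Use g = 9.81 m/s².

Taking torques about the foot of the ladder:
Ladder weight 23.7×9.81 = 232.5 N acts at 3.635 m along the ladder; its horizontal arm is 3.635·cos56.3° = 2.017 m → τ = 469 N·m clockwise.
Person: 48.2×9.81 = 472.8 N at 6.42 m → arm 3.562 m → τ = 1684 N·m clockwise.
Wall normal N acts horizontally at the top; its moment arm is the height L sinθ = 7.27·sin56.3° = 6.048 m, counterclockwise.
Στ = 0 ⇒ N × 6.048 = 2153 ⇒ N = 356 N.

N_wall ≈ 356 N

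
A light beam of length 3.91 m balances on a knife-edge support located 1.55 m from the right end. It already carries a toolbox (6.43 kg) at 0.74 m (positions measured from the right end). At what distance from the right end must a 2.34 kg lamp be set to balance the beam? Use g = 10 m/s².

Take moments about the knife-edge support (at 1.55 m from the right end).
Toolbox: 6.43 × 10 = 64.3 N down at 0.74 m → arm 0.81 m, τ = 64.3 × 0.81 = 52.08 N·m clockwise.
Net moment of existing loads = 52.08 N·m clockwise.
The lamp weighs 2.34 × 10 = 23.4 N and must supply an equal counterclockwise moment, so its lever arm about the knife-edge support is 52.08 / 23.4 = 2.23 m.
That puts it at 1.55 + 2.23 = 3.78 m from the right end.

x ≈ 3.78 m from the right end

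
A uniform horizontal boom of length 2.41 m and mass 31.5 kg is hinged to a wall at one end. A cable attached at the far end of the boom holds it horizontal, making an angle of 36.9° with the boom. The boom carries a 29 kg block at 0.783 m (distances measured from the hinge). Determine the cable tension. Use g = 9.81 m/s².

T ≈ 411 N

About the hinge:
Beam weight: 31.5 × 9.81 = 309 N down at 1.205 m → arm 1.205 m, τ = 309 × 1.205 = 372.3 N·m clockwise.
Block: 29 × 9.81 = 284.5 N down at 0.783 m → arm 0.783 m, τ = 284.5 × 0.783 = 222.8 N·m clockwise.
Total clockwise load moment = 595.1 N·m.
The cable tension T acts at 2.41 m; only its component perpendicular to the boom, T sinθ, produces torque. sin 36.9° = 0.6004.
Setting net torque to zero: T × 2.41 × 0.6004 = 595.1 → T = 595.1 / 1.447 = 411 N.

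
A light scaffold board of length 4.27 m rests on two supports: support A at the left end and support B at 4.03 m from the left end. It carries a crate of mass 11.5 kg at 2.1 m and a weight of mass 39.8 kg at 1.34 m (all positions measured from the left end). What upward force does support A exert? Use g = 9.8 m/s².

Sum moments about support B (its reaction then has zero moment arm).
Crate: 11.5 × 9.8 = 112.7 N down at 2.1 m → arm 1.93 m, τ = 112.7 × 1.93 = 217.5 N·m counterclockwise.
Weight: 39.8 × 9.8 = 390 N down at 1.34 m → arm 2.69 m, τ = 390 × 2.69 = 1049 N·m counterclockwise.
Net load moment about support B = 1266 N·m counterclockwise.
Reaction R at support A is upward at 0 m, arm 4.03 m → moment R × 4.03 clockwise.
Balancing moments: R × 4.03 = 1266, giving R = 314 N.

R_A ≈ 314 N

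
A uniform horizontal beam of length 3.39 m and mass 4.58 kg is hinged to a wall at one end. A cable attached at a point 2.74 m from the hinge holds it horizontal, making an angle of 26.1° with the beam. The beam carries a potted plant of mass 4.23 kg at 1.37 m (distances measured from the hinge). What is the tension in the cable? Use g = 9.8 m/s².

Sum moments about the hinge (the unknown hinge reaction has zero arm there).
Beam weight: 4.58 × 9.8 = 44.88 N down at 1.695 m → arm 1.695 m, τ = 44.88 × 1.695 = 76.07 N·m clockwise.
Potted plant: 4.23 × 9.8 = 41.45 N down at 1.37 m → arm 1.37 m, τ = 41.45 × 1.37 = 56.79 N·m clockwise.
Total clockwise load moment = 132.9 N·m.
The cable tension T acts at 2.74 m; only its component perpendicular to the beam, T sinθ, produces torque. sin 26.1° = 0.4399.
Setting net torque to zero: T × 2.74 × 0.4399 = 132.9 → T = 132.9 / 1.205 = 110 N.

T ≈ 110 N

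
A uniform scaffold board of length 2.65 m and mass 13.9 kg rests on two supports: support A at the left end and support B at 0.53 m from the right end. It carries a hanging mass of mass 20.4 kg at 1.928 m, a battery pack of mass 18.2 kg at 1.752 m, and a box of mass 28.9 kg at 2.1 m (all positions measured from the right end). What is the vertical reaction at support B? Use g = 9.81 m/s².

R_B ≈ 303 N

Choose support A as the axis so its reaction then has zero moment arm.
Beam weight: 13.9 × 9.81 = 136.4 N down at 1.325 m → arm 1.325 m, τ = 136.4 × 1.325 = 180.7 N·m clockwise.
Hanging mass: 20.4 × 9.81 = 200.1 N down at 1.928 m → arm 0.722 m, τ = 200.1 × 0.722 = 144.5 N·m clockwise.
Battery pack: 18.2 × 9.81 = 178.5 N down at 1.752 m → arm 0.898 m, τ = 178.5 × 0.898 = 160.3 N·m clockwise.
Box: 28.9 × 9.81 = 283.5 N down at 2.1 m → arm 0.55 m, τ = 283.5 × 0.55 = 155.9 N·m clockwise.
Net load moment about support A = 641.4 N·m clockwise.
Reaction R at support B is upward at 0.53 m, arm 2.12 m → moment R × 2.12 counterclockwise.
Balancing moments: R × 2.12 = 641.4, giving R = 303 N.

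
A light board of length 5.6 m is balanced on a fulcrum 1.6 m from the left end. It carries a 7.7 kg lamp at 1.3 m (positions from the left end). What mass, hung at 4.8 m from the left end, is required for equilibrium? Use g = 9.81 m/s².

About the fulcrum (at 1.6 m from the left end):
Lamp: 7.7 × 9.81 = 75.54 N down at 1.3 m → arm 0.3 m, τ = 75.54 × 0.3 = 22.66 N·m counterclockwise.
Net moment of known loads = 22.66 N·m counterclockwise.
An unknown mass m at 4.8 m has arm 3.2 m; its moment is m·g·3.2 clockwise.
Στ = 0 ⇒ m × 9.81 × 3.2 = 22.66 ⇒ m = 22.66 / (9.81 × 3.2) = 0.722 kg.

m ≈ 0.722 kg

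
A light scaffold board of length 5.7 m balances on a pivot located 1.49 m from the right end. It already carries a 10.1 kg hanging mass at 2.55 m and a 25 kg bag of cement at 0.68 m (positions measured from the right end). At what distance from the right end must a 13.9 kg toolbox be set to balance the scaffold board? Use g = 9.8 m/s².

x ≈ 2.18 m from the right end

Sum moments about the pivot (at 1.49 m from the right end) (the support reaction has zero arm there).
Hanging mass: 10.1 × 9.8 = 98.98 N down at 2.55 m → arm 1.06 m, τ = 98.98 × 1.06 = 104.9 N·m counterclockwise.
Bag of cement: 25 × 9.8 = 245 N down at 0.68 m → arm 0.81 m, τ = 245 × 0.81 = 198.5 N·m clockwise.
Net moment of existing loads = 93.6 N·m clockwise.
The toolbox weighs 13.9 × 9.8 = 136.2 N and must supply an equal counterclockwise moment, so its lever arm about the pivot is 93.6 / 136.2 = 0.687 m.
That puts it at 1.49 + 0.687 = 2.18 m from the right end.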